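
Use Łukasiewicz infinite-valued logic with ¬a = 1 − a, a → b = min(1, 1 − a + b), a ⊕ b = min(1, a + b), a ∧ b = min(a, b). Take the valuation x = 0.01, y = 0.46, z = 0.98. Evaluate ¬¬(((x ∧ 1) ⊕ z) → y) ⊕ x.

0.48

x ∧ 1 = min(0.01, 1.00) = 0.01
(x ∧ 1) ⊕ z = min(1, 0.01 + 0.98) = min(1, 0.99) = 0.99
((x ∧ 1) ⊕ z) → y = min(1, 1 − 0.99 + 0.46) = min(1, 0.47) = 0.47
¬(((x ∧ 1) ⊕ z) → y) = 1 − 0.47 = 0.53
¬¬(((x ∧ 1) ⊕ z) → y) = 1 − 0.53 = 0.47
¬¬(((x ∧ 1) ⊕ z) → y) ⊕ x = min(1, 0.47 + 0.01) = min(1, 0.48) = 0.48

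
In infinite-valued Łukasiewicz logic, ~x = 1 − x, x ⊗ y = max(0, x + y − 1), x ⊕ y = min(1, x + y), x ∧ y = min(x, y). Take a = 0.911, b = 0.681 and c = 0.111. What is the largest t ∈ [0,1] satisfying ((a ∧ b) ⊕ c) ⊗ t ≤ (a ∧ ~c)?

1.000

a ∧ b = min(0.911, 0.681) = 0.681
(a ∧ b) ⊕ c = min(1, 0.681 + 0.111) = min(1, 0.792) = 0.792
So the left factor is (a ∧ b) ⊕ c = 0.792.
~c = 1 − 0.111 = 0.889
a ∧ ~c = min(0.911, 0.889) = 0.889
So the right-hand bound is a ∧ ~c = 0.889.
The residuum of the Łukasiewicz t-norm gives the supremum: min(1, 1 − 0.792 + 0.889).
1 − 0.792 + 0.889 = 1.097, so t = min(1, 1.097) = 1.000.
Check: 0.792 ⊗ 1.000 = max(0, 0.792) = 0.792 ≤ 0.889.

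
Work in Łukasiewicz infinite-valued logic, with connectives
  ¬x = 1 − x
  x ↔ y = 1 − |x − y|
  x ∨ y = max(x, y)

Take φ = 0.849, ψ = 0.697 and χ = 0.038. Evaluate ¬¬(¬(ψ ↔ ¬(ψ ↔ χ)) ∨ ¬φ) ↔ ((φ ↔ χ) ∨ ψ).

ψ ↔ χ = 1 − |0.697 − 0.038| = 1 − 0.659 = 0.341
¬(ψ ↔ χ) = 1 − 0.341 = 0.659
ψ ↔ ¬(ψ ↔ χ) = 1 − |0.697 − 0.659| = 1 − 0.038 = 0.962
¬(ψ ↔ ¬(ψ ↔ χ)) = 1 − 0.962 = 0.038
¬φ = 1 − 0.849 = 0.151
¬(ψ ↔ ¬(ψ ↔ χ)) ∨ ¬φ = max(0.038, 0.151) = 0.151
¬(¬(ψ ↔ ¬(ψ ↔ χ)) ∨ ¬φ) = 1 − 0.151 = 0.849
¬¬(¬(ψ ↔ ¬(ψ ↔ χ)) ∨ ¬φ) = 1 − 0.849 = 0.151
φ ↔ χ = 1 − |0.849 − 0.038| = 1 − 0.811 = 0.189
(φ ↔ χ) ∨ ψ = max(0.189, 0.697) = 0.697
¬¬(¬(ψ ↔ ¬(ψ ↔ χ)) ∨ ¬φ) ↔ ((φ ↔ χ) ∨ ψ) = 1 − |0.151 − 0.697| = 1 − 0.546 = 0.454

0.454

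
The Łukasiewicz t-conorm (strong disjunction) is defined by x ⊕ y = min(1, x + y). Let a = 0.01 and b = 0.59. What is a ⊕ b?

a ⊕ b = min(1, 0.01 + 0.59) = min(1, 0.60) = 0.60
For comparison, the Gödel t-conorm max(x, y) would give 0.59.

0.60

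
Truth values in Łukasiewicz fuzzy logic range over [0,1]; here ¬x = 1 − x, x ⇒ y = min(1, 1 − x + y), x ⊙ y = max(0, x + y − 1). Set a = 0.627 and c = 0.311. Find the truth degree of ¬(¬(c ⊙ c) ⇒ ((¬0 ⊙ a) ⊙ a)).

0.746

c ⊙ c = max(0, 0.311 + 0.311 − 1) = max(0, -0.378) = 0.000
¬(c ⊙ c) = 1 − 0.000 = 1.000
¬0 = 1 − 0.000 = 1.000
¬0 ⊙ a = max(0, 1.000 + 0.627 − 1) = max(0, 0.627) = 0.627
(¬0 ⊙ a) ⊙ a = max(0, 0.627 + 0.627 − 1) = max(0, 0.254) = 0.254
¬(c ⊙ c) ⇒ ((¬0 ⊙ a) ⊙ a) = min(1, 1 − 1.000 + 0.254) = min(1, 0.254) = 0.254
¬(¬(c ⊙ c) ⇒ ((¬0 ⊙ a) ⊙ a)) = 1 − 0.254 = 0.746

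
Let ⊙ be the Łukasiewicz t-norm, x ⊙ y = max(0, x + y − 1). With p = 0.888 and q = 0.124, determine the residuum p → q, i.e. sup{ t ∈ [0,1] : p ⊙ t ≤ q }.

0.236

The residuum of the Łukasiewicz t-norm gives the supremum: min(1, 1 − 0.888 + 0.124).
1 − 0.888 + 0.124 = 0.236, so t = min(1, 0.236) = 0.236.
Check: 0.888 ⊙ 0.236 = max(0, 0.124) = 0.124 ≤ 0.124.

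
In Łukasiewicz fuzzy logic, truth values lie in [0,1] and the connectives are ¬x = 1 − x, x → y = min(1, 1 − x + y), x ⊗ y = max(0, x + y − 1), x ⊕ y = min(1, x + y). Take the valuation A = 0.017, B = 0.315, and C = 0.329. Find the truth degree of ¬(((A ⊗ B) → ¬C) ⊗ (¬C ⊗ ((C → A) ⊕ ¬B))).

A ⊗ B = max(0, 0.017 + 0.315 − 1) = max(0, -0.668) = 0.000
¬C = 1 − 0.329 = 0.671
(A ⊗ B) → ¬C = min(1, 1 − 0.000 + 0.671) = min(1, 1.671) = 1.000
C → A = min(1, 1 − 0.329 + 0.017) = min(1, 0.688) = 0.688
¬B = 1 − 0.315 = 0.685
(C → A) ⊕ ¬B = min(1, 0.688 + 0.685) = min(1, 1.373) = 1.000
¬C ⊗ ((C → A) ⊕ ¬B) = max(0, 0.671 + 1.000 − 1) = max(0, 0.671) = 0.671
((A ⊗ B) → ¬C) ⊗ (¬C ⊗ ((C → A) ⊕ ¬B)) = max(0, 1.000 + 0.671 − 1) = max(0, 0.671) = 0.671
¬(((A ⊗ B) → ¬C) ⊗ (¬C ⊗ ((C → A) ⊕ ¬B))) = 1 − 0.671 = 0.329

0.329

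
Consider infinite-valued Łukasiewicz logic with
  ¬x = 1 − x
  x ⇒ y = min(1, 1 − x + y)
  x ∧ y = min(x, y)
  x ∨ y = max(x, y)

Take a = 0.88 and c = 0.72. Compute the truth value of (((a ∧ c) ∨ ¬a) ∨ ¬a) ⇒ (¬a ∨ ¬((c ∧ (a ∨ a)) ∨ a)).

a ∧ c = min(0.88, 0.72) = 0.72
¬a = 1 − 0.88 = 0.12
(a ∧ c) ∨ ¬a = max(0.72, 0.12) = 0.72
((a ∧ c) ∨ ¬a) ∨ ¬a = max(0.72, 0.12) = 0.72
a ∨ a = max(0.88, 0.88) = 0.88
c ∧ (a ∨ a) = min(0.72, 0.88) = 0.72
(c ∧ (a ∨ a)) ∨ a = max(0.72, 0.88) = 0.88
¬((c ∧ (a ∨ a)) ∨ a) = 1 − 0.88 = 0.12
¬a ∨ ¬((c ∧ (a ∨ a)) ∨ a) = max(0.12, 0.12) = 0.12
(((a ∧ c) ∨ ¬a) ∨ ¬a) ⇒ (¬a ∨ ¬((c ∧ (a ∨ a)) ∨ a)) = min(1, 1 − 0.72 + 0.12) = min(1, 0.40) = 0.40

0.40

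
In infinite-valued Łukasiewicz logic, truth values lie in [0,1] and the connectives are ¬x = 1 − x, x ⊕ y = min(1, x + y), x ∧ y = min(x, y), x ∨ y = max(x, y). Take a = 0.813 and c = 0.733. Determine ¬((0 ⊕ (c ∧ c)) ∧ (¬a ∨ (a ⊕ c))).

0.267

c ∧ c = min(0.733, 0.733) = 0.733
0 ⊕ (c ∧ c) = min(1, 0.000 + 0.733) = min(1, 0.733) = 0.733
¬a = 1 − 0.813 = 0.187
a ⊕ c = min(1, 0.813 + 0.733) = min(1, 1.546) = 1.000
¬a ∨ (a ⊕ c) = max(0.187, 1.000) = 1.000
(0 ⊕ (c ∧ c)) ∧ (¬a ∨ (a ⊕ c)) = min(0.733, 1.000) = 0.733
¬((0 ⊕ (c ∧ c)) ∧ (¬a ∨ (a ⊕ c))) = 1 − 0.733 = 0.267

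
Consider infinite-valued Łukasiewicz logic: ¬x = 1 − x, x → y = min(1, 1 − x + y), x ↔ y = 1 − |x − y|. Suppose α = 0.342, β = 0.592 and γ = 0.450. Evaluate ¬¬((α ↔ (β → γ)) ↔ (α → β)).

0.484

β → γ = min(1, 1 − 0.592 + 0.450) = min(1, 0.858) = 0.858
α ↔ (β → γ) = 1 − |0.342 − 0.858| = 1 − 0.516 = 0.484
α → β = min(1, 1 − 0.342 + 0.592) = min(1, 1.250) = 1.000
(α ↔ (β → γ)) ↔ (α → β) = 1 − |0.484 − 1.000| = 1 − 0.516 = 0.484
¬((α ↔ (β → γ)) ↔ (α → β)) = 1 − 0.484 = 0.516
¬¬((α ↔ (β → γ)) ↔ (α → β)) = 1 − 0.516 = 0.484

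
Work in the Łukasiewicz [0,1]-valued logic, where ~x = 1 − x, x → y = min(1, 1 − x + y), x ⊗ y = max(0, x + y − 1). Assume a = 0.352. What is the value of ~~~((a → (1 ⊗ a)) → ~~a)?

0.648

1 ⊗ a = max(0, 1.000 + 0.352 − 1) = max(0, 0.352) = 0.352
a → (1 ⊗ a) = min(1, 1 − 0.352 + 0.352) = min(1, 1.000) = 1.000
~a = 1 − 0.352 = 0.648
~~a = 1 − 0.648 = 0.352
(a → (1 ⊗ a)) → ~~a = min(1, 1 − 1.000 + 0.352) = min(1, 0.352) = 0.352
~((a → (1 ⊗ a)) → ~~a) = 1 − 0.352 = 0.648
~~((a → (1 ⊗ a)) → ~~a) = 1 − 0.648 = 0.352
~~~((a → (1 ⊗ a)) → ~~a) = 1 − 0.352 = 0.648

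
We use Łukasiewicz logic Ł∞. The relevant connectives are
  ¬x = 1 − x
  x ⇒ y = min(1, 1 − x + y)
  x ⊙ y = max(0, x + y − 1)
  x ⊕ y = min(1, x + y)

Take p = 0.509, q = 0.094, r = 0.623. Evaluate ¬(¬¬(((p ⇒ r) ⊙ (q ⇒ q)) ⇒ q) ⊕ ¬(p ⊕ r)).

0.906

p ⇒ r = min(1, 1 − 0.509 + 0.623) = min(1, 1.114) = 1.000
q ⇒ q = min(1, 1 − 0.094 + 0.094) = min(1, 1.000) = 1.000
(p ⇒ r) ⊙ (q ⇒ q) = max(0, 1.000 + 1.000 − 1) = max(0, 1.000) = 1.000
((p ⇒ r) ⊙ (q ⇒ q)) ⇒ q = min(1, 1 − 1.000 + 0.094) = min(1, 0.094) = 0.094
¬(((p ⇒ r) ⊙ (q ⇒ q)) ⇒ q) = 1 − 0.094 = 0.906
¬¬(((p ⇒ r) ⊙ (q ⇒ q)) ⇒ q) = 1 − 0.906 = 0.094
p ⊕ r = min(1, 0.509 + 0.623) = min(1, 1.132) = 1.000
¬(p ⊕ r) = 1 − 1.000 = 0.000
¬¬(((p ⇒ r) ⊙ (q ⇒ q)) ⇒ q) ⊕ ¬(p ⊕ r) = min(1, 0.094 + 0.000) = min(1, 0.094) = 0.094
¬(¬¬(((p ⇒ r) ⊙ (q ⇒ q)) ⇒ q) ⊕ ¬(p ⊕ r)) = 1 − 0.094 = 0.906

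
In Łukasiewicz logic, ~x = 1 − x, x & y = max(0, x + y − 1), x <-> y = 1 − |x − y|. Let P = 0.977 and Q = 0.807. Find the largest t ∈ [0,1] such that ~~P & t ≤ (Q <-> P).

~P = 1 − 0.977 = 0.023
~~P = 1 − 0.023 = 0.977
So the left factor is ~~P = 0.977.
Q <-> P = 1 − |0.807 − 0.977| = 1 − 0.170 = 0.830
So the right-hand bound is Q <-> P = 0.830.
The residuum of the Łukasiewicz t-norm gives the supremum: min(1, 1 − 0.977 + 0.830).
1 − 0.977 + 0.830 = 0.853, so t = min(1, 0.853) = 0.853.
Check: 0.977 & 0.853 = max(0, 0.830) = 0.830 ≤ 0.830.

0.853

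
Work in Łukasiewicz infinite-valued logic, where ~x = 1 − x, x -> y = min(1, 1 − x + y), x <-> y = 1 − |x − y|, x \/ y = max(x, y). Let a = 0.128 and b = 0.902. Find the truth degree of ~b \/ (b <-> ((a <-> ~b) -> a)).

0.256

~b = 1 − 0.902 = 0.098
a <-> ~b = 1 − |0.128 − 0.098| = 1 − 0.030 = 0.970
(a <-> ~b) -> a = min(1, 1 − 0.970 + 0.128) = min(1, 0.158) = 0.158
b <-> ((a <-> ~b) -> a) = 1 − |0.902 − 0.158| = 1 − 0.744 = 0.256
~b \/ (b <-> ((a <-> ~b) -> a)) = max(0.098, 0.256) = 0.256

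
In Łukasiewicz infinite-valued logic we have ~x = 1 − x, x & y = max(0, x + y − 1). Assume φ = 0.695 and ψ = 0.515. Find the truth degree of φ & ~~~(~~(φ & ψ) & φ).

0.695

φ & ψ = max(0, 0.695 + 0.515 − 1) = max(0, 0.210) = 0.210
~(φ & ψ) = 1 − 0.210 = 0.790
~~(φ & ψ) = 1 − 0.790 = 0.210
~~(φ & ψ) & φ = max(0, 0.210 + 0.695 − 1) = max(0, -0.095) = 0.000
~(~~(φ & ψ) & φ) = 1 − 0.000 = 1.000
~~(~~(φ & ψ) & φ) = 1 − 1.000 = 0.000
~~~(~~(φ & ψ) & φ) = 1 − 0.000 = 1.000
φ & ~~~(~~(φ & ψ) & φ) = max(0, 0.695 + 1.000 − 1) = max(0, 0.695) = 0.695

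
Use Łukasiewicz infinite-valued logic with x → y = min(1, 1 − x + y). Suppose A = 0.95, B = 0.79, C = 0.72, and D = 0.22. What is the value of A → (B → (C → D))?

C → D = min(1, 1 − 0.72 + 0.22) = min(1, 0.50) = 0.50
B → (C → D) = min(1, 1 − 0.79 + 0.50) = min(1, 0.71) = 0.71
A → (B → (C → D)) = min(1, 1 − 0.95 + 0.71) = min(1, 0.76) = 0.76

0.76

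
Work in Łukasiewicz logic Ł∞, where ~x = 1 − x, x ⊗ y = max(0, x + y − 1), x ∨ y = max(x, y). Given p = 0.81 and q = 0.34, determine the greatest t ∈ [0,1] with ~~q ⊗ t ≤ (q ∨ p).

1.00

~q = 1 − 0.34 = 0.66
~~q = 1 − 0.66 = 0.34
So the left factor is ~~q = 0.34.
q ∨ p = max(0.34, 0.81) = 0.81
So the right-hand bound is q ∨ p = 0.81.
The residuum of the Łukasiewicz t-norm gives the supremum: min(1, 1 − 0.34 + 0.81).
1 − 0.34 + 0.81 = 1.47, so t = min(1, 1.47) = 1.00.
Check: 0.34 ⊗ 1.00 = max(0, 0.34) = 0.34 ≤ 0.81.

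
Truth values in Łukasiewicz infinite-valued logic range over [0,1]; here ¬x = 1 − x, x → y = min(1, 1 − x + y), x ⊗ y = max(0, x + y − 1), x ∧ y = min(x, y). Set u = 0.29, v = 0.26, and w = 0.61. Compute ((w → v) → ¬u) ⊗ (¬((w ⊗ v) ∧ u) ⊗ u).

0.29

w → v = min(1, 1 − 0.61 + 0.26) = min(1, 0.65) = 0.65
¬u = 1 − 0.29 = 0.71
(w → v) → ¬u = min(1, 1 − 0.65 + 0.71) = min(1, 1.06) = 1.00
w ⊗ v = max(0, 0.61 + 0.26 − 1) = max(0, -0.13) = 0.00
(w ⊗ v) ∧ u = min(0.00, 0.29) = 0.00
¬((w ⊗ v) ∧ u) = 1 − 0.00 = 1.00
¬((w ⊗ v) ∧ u) ⊗ u = max(0, 1.00 + 0.29 − 1) = max(0, 0.29) = 0.29
((w → v) → ¬u) ⊗ (¬((w ⊗ v) ∧ u) ⊗ u) = max(0, 1.00 + 0.29 − 1) = max(0, 0.29) = 0.29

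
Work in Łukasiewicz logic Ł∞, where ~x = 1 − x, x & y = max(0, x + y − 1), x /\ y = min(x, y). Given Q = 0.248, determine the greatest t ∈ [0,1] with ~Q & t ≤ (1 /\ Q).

~Q = 1 − 0.248 = 0.752
So the left factor is ~Q = 0.752.
1 /\ Q = min(1.000, 0.248) = 0.248
So the right-hand bound is 1 /\ Q = 0.248.
The residuum of the Łukasiewicz t-norm gives the supremum: min(1, 1 − 0.752 + 0.248).
1 − 0.752 + 0.248 = 0.496, so t = min(1, 0.496) = 0.496.
Check: 0.752 & 0.496 = max(0, 0.248) = 0.248 ≤ 0.248.

0.496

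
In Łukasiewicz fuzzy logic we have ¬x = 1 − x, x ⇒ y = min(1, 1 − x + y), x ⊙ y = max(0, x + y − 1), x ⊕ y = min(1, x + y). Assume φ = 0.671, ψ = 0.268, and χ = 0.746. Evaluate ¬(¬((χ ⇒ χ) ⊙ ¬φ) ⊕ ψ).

0.061

χ ⇒ χ = min(1, 1 − 0.746 + 0.746) = min(1, 1.000) = 1.000
¬φ = 1 − 0.671 = 0.329
(χ ⇒ χ) ⊙ ¬φ = max(0, 1.000 + 0.329 − 1) = max(0, 0.329) = 0.329
¬((χ ⇒ χ) ⊙ ¬φ) = 1 − 0.329 = 0.671
¬((χ ⇒ χ) ⊙ ¬φ) ⊕ ψ = min(1, 0.671 + 0.268) = min(1, 0.939) = 0.939
¬(¬((χ ⇒ χ) ⊙ ¬φ) ⊕ ψ) = 1 − 0.939 = 0.061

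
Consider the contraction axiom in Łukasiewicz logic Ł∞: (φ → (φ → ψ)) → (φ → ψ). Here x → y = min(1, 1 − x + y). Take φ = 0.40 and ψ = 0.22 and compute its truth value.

0.82

φ → ψ = min(1, 1 − 0.40 + 0.22) = min(1, 0.82) = 0.82
φ → (φ → ψ) = min(1, 1 − 0.40 + 0.82) = min(1, 1.42) = 1.00
(φ → (φ → ψ)) → (φ → ψ) = min(1, 1 − 1.00 + 0.82) = min(1, 0.82) = 0.82
(The value 0.82 < 1 shows this instance is not satisfied; fails in Ł∞ (the t-norm is not idempotent).)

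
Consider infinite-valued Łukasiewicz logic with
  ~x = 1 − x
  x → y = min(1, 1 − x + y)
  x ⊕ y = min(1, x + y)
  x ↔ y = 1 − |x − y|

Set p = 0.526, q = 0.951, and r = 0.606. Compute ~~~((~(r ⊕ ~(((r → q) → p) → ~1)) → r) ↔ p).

0.474

r → q = min(1, 1 − 0.606 + 0.951) = min(1, 1.345) = 1.000
(r → q) → p = min(1, 1 − 1.000 + 0.526) = min(1, 0.526) = 0.526
~1 = 1 − 1.000 = 0.000
((r → q) → p) → ~1 = min(1, 1 − 0.526 + 0.000) = min(1, 0.474) = 0.474
~(((r → q) → p) → ~1) = 1 − 0.474 = 0.526
r ⊕ ~(((r → q) → p) → ~1) = min(1, 0.606 + 0.526) = min(1, 1.132) = 1.000
~(r ⊕ ~(((r → q) → p) → ~1)) = 1 − 1.000 = 0.000
~(r ⊕ ~(((r → q) → p) → ~1)) → r = min(1, 1 − 0.000 + 0.606) = min(1, 1.606) = 1.000
(~(r ⊕ ~(((r → q) → p) → ~1)) → r) ↔ p = 1 − |1.000 − 0.526| = 1 − 0.474 = 0.526
~((~(r ⊕ ~(((r → q) → p) → ~1)) → r) ↔ p) = 1 − 0.526 = 0.474
~~((~(r ⊕ ~(((r → q) → p) → ~1)) → r) ↔ p) = 1 − 0.474 = 0.526
~~~((~(r ⊕ ~(((r → q) → p) → ~1)) → r) ↔ p) = 1 − 0.526 = 0.474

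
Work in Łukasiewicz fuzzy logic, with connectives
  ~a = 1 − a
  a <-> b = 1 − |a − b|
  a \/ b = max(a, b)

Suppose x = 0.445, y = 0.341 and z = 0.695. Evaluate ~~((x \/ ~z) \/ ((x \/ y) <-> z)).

0.750

~z = 1 − 0.695 = 0.305
x \/ ~z = max(0.445, 0.305) = 0.445
x \/ y = max(0.445, 0.341) = 0.445
(x \/ y) <-> z = 1 − |0.445 − 0.695| = 1 − 0.250 = 0.750
(x \/ ~z) \/ ((x \/ y) <-> z) = max(0.445, 0.750) = 0.750
~((x \/ ~z) \/ ((x \/ y) <-> z)) = 1 − 0.750 = 0.250
~~((x \/ ~z) \/ ((x \/ y) <-> z)) = 1 − 0.250 = 0.750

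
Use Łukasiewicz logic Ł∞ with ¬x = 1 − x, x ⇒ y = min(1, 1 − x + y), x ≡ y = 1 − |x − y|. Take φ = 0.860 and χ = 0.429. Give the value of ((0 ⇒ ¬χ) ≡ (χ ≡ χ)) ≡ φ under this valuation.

¬χ = 1 − 0.429 = 0.571
0 ⇒ ¬χ = min(1, 1 − 0.000 + 0.571) = min(1, 1.571) = 1.000
χ ≡ χ = 1 − |0.429 − 0.429| = 1 − 0.000 = 1.000
(0 ⇒ ¬χ) ≡ (χ ≡ χ) = 1 − |1.000 − 1.000| = 1 − 0.000 = 1.000
((0 ⇒ ¬χ) ≡ (χ ≡ χ)) ≡ φ = 1 − |1.000 − 0.860| = 1 − 0.140 = 0.860

0.860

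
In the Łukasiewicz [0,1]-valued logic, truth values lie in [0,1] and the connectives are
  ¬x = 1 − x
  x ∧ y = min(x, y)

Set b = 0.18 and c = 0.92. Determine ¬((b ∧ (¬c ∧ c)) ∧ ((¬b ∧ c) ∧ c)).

0.92

¬c = 1 − 0.92 = 0.08
¬c ∧ c = min(0.08, 0.92) = 0.08
b ∧ (¬c ∧ c) = min(0.18, 0.08) = 0.08
¬b = 1 − 0.18 = 0.82
¬b ∧ c = min(0.82, 0.92) = 0.82
(¬b ∧ c) ∧ c = min(0.82, 0.92) = 0.82
(b ∧ (¬c ∧ c)) ∧ ((¬b ∧ c) ∧ c) = min(0.08, 0.82) = 0.08
¬((b ∧ (¬c ∧ c)) ∧ ((¬b ∧ c) ∧ c)) = 1 − 0.08 = 0.92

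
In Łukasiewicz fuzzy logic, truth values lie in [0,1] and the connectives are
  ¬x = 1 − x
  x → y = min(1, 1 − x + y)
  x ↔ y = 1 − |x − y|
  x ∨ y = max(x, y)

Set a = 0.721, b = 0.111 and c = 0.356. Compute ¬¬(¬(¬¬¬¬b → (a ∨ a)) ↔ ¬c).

0.356

¬b = 1 − 0.111 = 0.889
¬¬b = 1 − 0.889 = 0.111
¬¬¬b = 1 − 0.111 = 0.889
¬¬¬¬b = 1 − 0.889 = 0.111
a ∨ a = max(0.721, 0.721) = 0.721
¬¬¬¬b → (a ∨ a) = min(1, 1 − 0.111 + 0.721) = min(1, 1.610) = 1.000
¬(¬¬¬¬b → (a ∨ a)) = 1 − 1.000 = 0.000
¬c = 1 − 0.356 = 0.644
¬(¬¬¬¬b → (a ∨ a)) ↔ ¬c = 1 − |0.000 − 0.644| = 1 − 0.644 = 0.356
¬(¬(¬¬¬¬b → (a ∨ a)) ↔ ¬c) = 1 − 0.356 = 0.644
¬¬(¬(¬¬¬¬b → (a ∨ a)) ↔ ¬c) = 1 − 0.644 = 0.356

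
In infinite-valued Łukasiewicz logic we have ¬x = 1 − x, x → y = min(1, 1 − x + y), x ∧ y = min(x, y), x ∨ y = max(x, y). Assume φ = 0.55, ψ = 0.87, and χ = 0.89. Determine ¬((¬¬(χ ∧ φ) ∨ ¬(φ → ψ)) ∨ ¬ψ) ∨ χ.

0.89

χ ∧ φ = min(0.89, 0.55) = 0.55
¬(χ ∧ φ) = 1 − 0.55 = 0.45
¬¬(χ ∧ φ) = 1 − 0.45 = 0.55
φ → ψ = min(1, 1 − 0.55 + 0.87) = min(1, 1.32) = 1.00
¬(φ → ψ) = 1 − 1.00 = 0.00
¬¬(χ ∧ φ) ∨ ¬(φ → ψ) = max(0.55, 0.00) = 0.55
¬ψ = 1 − 0.87 = 0.13
(¬¬(χ ∧ φ) ∨ ¬(φ → ψ)) ∨ ¬ψ = max(0.55, 0.13) = 0.55
¬((¬¬(χ ∧ φ) ∨ ¬(φ → ψ)) ∨ ¬ψ) = 1 − 0.55 = 0.45
¬((¬¬(χ ∧ φ) ∨ ¬(φ → ψ)) ∨ ¬ψ) ∨ χ = max(0.45, 0.89) = 0.89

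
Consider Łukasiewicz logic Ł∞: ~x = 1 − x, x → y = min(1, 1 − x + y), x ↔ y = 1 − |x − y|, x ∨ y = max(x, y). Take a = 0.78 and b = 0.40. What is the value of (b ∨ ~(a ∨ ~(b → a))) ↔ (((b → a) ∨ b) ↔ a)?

b → a = min(1, 1 − 0.40 + 0.78) = min(1, 1.38) = 1.00
~(b → a) = 1 − 1.00 = 0.00
a ∨ ~(b → a) = max(0.78, 0.00) = 0.78
~(a ∨ ~(b → a)) = 1 − 0.78 = 0.22
b ∨ ~(a ∨ ~(b → a)) = max(0.40, 0.22) = 0.40
(b → a) ∨ b = max(1.00, 0.40) = 1.00
((b → a) ∨ b) ↔ a = 1 − |1.00 − 0.78| = 1 − 0.22 = 0.78
(b ∨ ~(a ∨ ~(b → a))) ↔ (((b → a) ∨ b) ↔ a) = 1 − |0.40 − 0.78| = 1 − 0.38 = 0.62

0.62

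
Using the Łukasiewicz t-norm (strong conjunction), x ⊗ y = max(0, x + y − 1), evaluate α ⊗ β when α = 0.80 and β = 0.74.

α ⊗ β = max(0, 0.80 + 0.74 − 1) = max(0, 0.54) = 0.54
For comparison, the Gödel (minimum) t-norm min(x, y) would give 0.74.

0.54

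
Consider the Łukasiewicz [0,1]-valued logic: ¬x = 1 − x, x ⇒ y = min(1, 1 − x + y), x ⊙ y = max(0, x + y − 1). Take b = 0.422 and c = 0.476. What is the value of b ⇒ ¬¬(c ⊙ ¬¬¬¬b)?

¬b = 1 − 0.422 = 0.578
¬¬b = 1 − 0.578 = 0.422
¬¬¬b = 1 − 0.422 = 0.578
¬¬¬¬b = 1 − 0.578 = 0.422
c ⊙ ¬¬¬¬b = max(0, 0.476 + 0.422 − 1) = max(0, -0.102) = 0.000
¬(c ⊙ ¬¬¬¬b) = 1 − 0.000 = 1.000
¬¬(c ⊙ ¬¬¬¬b) = 1 − 1.000 = 0.000
b ⇒ ¬¬(c ⊙ ¬¬¬¬b) = min(1, 1 − 0.422 + 0.000) = min(1, 0.578) = 0.578

0.578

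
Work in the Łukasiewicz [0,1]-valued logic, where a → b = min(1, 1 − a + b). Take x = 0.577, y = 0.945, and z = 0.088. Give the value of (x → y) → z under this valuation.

0.088

x → y = min(1, 1 − 0.577 + 0.945) = min(1, 1.368) = 1.000
(x → y) → z = min(1, 1 − 1.000 + 0.088) = min(1, 0.088) = 0.088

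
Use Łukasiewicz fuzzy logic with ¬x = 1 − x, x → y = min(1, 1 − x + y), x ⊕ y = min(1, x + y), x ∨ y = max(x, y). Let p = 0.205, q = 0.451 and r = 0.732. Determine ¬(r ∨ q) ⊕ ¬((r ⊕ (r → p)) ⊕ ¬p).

0.268

r ∨ q = max(0.732, 0.451) = 0.732
¬(r ∨ q) = 1 − 0.732 = 0.268
r → p = min(1, 1 − 0.732 + 0.205) = min(1, 0.473) = 0.473
r ⊕ (r → p) = min(1, 0.732 + 0.473) = min(1, 1.205) = 1.000
¬p = 1 − 0.205 = 0.795
(r ⊕ (r → p)) ⊕ ¬p = min(1, 1.000 + 0.795) = min(1, 1.795) = 1.000
¬((r ⊕ (r → p)) ⊕ ¬p) = 1 − 1.000 = 0.000
¬(r ∨ q) ⊕ ¬((r ⊕ (r → p)) ⊕ ¬p) = min(1, 0.268 + 0.000) = min(1, 0.268) = 0.268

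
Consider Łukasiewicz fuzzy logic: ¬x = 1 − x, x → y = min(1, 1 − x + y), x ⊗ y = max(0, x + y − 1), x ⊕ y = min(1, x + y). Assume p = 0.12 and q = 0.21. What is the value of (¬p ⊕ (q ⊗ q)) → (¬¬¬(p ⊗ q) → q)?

0.33

¬p = 1 − 0.12 = 0.88
q ⊗ q = max(0, 0.21 + 0.21 − 1) = max(0, -0.58) = 0.00
¬p ⊕ (q ⊗ q) = min(1, 0.88 + 0.00) = min(1, 0.88) = 0.88
p ⊗ q = max(0, 0.12 + 0.21 − 1) = max(0, -0.67) = 0.00
¬(p ⊗ q) = 1 − 0.00 = 1.00
¬¬(p ⊗ q) = 1 − 1.00 = 0.00
¬¬¬(p ⊗ q) = 1 − 0.00 = 1.00
¬¬¬(p ⊗ q) → q = min(1, 1 − 1.00 + 0.21) = min(1, 0.21) = 0.21
(¬p ⊕ (q ⊗ q)) → (¬¬¬(p ⊗ q) → q) = min(1, 1 − 0.88 + 0.21) = min(1, 0.33) = 0.33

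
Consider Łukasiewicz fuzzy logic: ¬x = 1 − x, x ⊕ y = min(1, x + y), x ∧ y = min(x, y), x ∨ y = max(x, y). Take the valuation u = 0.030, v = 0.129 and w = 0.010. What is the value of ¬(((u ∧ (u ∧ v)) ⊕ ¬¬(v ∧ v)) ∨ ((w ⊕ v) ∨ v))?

0.841

u ∧ v = min(0.030, 0.129) = 0.030
u ∧ (u ∧ v) = min(0.030, 0.030) = 0.030
v ∧ v = min(0.129, 0.129) = 0.129
¬(v ∧ v) = 1 − 0.129 = 0.871
¬¬(v ∧ v) = 1 − 0.871 = 0.129
(u ∧ (u ∧ v)) ⊕ ¬¬(v ∧ v) = min(1, 0.030 + 0.129) = min(1, 0.159) = 0.159
w ⊕ v = min(1, 0.010 + 0.129) = min(1, 0.139) = 0.139
(w ⊕ v) ∨ v = max(0.139, 0.129) = 0.139
((u ∧ (u ∧ v)) ⊕ ¬¬(v ∧ v)) ∨ ((w ⊕ v) ∨ v) = max(0.159, 0.139) = 0.159
¬(((u ∧ (u ∧ v)) ⊕ ¬¬(v ∧ v)) ∨ ((w ⊕ v) ∨ v)) = 1 − 0.159 = 0.841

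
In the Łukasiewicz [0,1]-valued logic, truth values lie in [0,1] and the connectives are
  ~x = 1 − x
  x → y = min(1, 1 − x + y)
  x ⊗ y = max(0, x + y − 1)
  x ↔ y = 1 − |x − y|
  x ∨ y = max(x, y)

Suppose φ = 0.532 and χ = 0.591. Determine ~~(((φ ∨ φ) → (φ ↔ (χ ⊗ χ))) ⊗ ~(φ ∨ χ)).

φ ∨ φ = max(0.532, 0.532) = 0.532
χ ⊗ χ = max(0, 0.591 + 0.591 − 1) = max(0, 0.182) = 0.182
φ ↔ (χ ⊗ χ) = 1 − |0.532 − 0.182| = 1 − 0.350 = 0.650
(φ ∨ φ) → (φ ↔ (χ ⊗ χ)) = min(1, 1 − 0.532 + 0.650) = min(1, 1.118) = 1.000
φ ∨ χ = max(0.532, 0.591) = 0.591
~(φ ∨ χ) = 1 − 0.591 = 0.409
((φ ∨ φ) → (φ ↔ (χ ⊗ χ))) ⊗ ~(φ ∨ χ) = max(0, 1.000 + 0.409 − 1) = max(0, 0.409) = 0.409
~(((φ ∨ φ) → (φ ↔ (χ ⊗ χ))) ⊗ ~(φ ∨ χ)) = 1 − 0.409 = 0.591
~~(((φ ∨ φ) → (φ ↔ (χ ⊗ χ))) ⊗ ~(φ ∨ χ)) = 1 − 0.591 = 0.409

0.409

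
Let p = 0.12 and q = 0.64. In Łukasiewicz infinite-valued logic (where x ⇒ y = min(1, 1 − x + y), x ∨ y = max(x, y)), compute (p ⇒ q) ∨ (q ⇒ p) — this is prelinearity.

1.00

p ⇒ q = min(1, 1 − 0.12 + 0.64) = min(1, 1.52) = 1.00
q ⇒ p = min(1, 1 − 0.64 + 0.12) = min(1, 0.48) = 0.48
(p ⇒ q) ∨ (q ⇒ p) = max(1.00, 0.48) = 1.00
(As expected: a Ł∞-tautology — holds in every MV-chain.)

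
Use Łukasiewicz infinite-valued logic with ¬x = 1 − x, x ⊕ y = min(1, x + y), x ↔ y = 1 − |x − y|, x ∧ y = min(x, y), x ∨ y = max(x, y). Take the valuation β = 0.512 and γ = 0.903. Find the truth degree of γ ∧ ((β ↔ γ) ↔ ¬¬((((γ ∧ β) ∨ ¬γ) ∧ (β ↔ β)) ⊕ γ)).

β ↔ γ = 1 − |0.512 − 0.903| = 1 − 0.391 = 0.609
γ ∧ β = min(0.903, 0.512) = 0.512
¬γ = 1 − 0.903 = 0.097
(γ ∧ β) ∨ ¬γ = max(0.512, 0.097) = 0.512
β ↔ β = 1 − |0.512 − 0.512| = 1 − 0.000 = 1.000
((γ ∧ β) ∨ ¬γ) ∧ (β ↔ β) = min(0.512, 1.000) = 0.512
(((γ ∧ β) ∨ ¬γ) ∧ (β ↔ β)) ⊕ γ = min(1, 0.512 + 0.903) = min(1, 1.415) = 1.000
¬((((γ ∧ β) ∨ ¬γ) ∧ (β ↔ β)) ⊕ γ) = 1 − 1.000 = 0.000
¬¬((((γ ∧ β) ∨ ¬γ) ∧ (β ↔ β)) ⊕ γ) = 1 − 0.000 = 1.000
(β ↔ γ) ↔ ¬¬((((γ ∧ β) ∨ ¬γ) ∧ (β ↔ β)) ⊕ γ) = 1 − |0.609 − 1.000| = 1 − 0.391 = 0.609
γ ∧ ((β ↔ γ) ↔ ¬¬((((γ ∧ β) ∨ ¬γ) ∧ (β ↔ β)) ⊕ γ)) = min(0.903, 0.609) = 0.609

0.609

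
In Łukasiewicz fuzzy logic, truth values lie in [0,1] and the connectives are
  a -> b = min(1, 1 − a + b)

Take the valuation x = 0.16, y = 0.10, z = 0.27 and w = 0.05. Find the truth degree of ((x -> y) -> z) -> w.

0.72

x -> y = min(1, 1 − 0.16 + 0.10) = min(1, 0.94) = 0.94
(x -> y) -> z = min(1, 1 − 0.94 + 0.27) = min(1, 0.33) = 0.33
((x -> y) -> z) -> w = min(1, 1 − 0.33 + 0.05) = min(1, 0.72) = 0.72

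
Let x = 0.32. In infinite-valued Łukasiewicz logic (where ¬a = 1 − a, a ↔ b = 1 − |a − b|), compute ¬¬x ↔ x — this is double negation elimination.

1.00

¬x = 1 − 0.32 = 0.68
¬¬x = 1 − 0.68 = 0.32
¬¬x ↔ x = 1 − |0.32 − 0.32| = 1 − 0.00 = 1.00
(As expected: always 1 in Ł∞ since negation is involutive.)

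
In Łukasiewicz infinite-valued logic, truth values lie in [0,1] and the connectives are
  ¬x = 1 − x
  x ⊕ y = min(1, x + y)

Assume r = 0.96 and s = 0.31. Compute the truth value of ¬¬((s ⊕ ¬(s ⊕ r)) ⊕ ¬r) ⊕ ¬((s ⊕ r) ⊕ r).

0.35

s ⊕ r = min(1, 0.31 + 0.96) = min(1, 1.27) = 1.00
¬(s ⊕ r) = 1 − 1.00 = 0.00
s ⊕ ¬(s ⊕ r) = min(1, 0.31 + 0.00) = min(1, 0.31) = 0.31
¬r = 1 − 0.96 = 0.04
(s ⊕ ¬(s ⊕ r)) ⊕ ¬r = min(1, 0.31 + 0.04) = min(1, 0.35) = 0.35
¬((s ⊕ ¬(s ⊕ r)) ⊕ ¬r) = 1 − 0.35 = 0.65
¬¬((s ⊕ ¬(s ⊕ r)) ⊕ ¬r) = 1 − 0.65 = 0.35
(s ⊕ r) ⊕ r = min(1, 1.00 + 0.96) = min(1, 1.96) = 1.00
¬((s ⊕ r) ⊕ r) = 1 − 1.00 = 0.00
¬¬((s ⊕ ¬(s ⊕ r)) ⊕ ¬r) ⊕ ¬((s ⊕ r) ⊕ r) = min(1, 0.35 + 0.00) = min(1, 0.35) = 0.35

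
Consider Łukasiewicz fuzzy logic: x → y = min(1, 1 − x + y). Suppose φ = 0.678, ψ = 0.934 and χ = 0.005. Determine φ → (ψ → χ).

0.393

ψ → χ = min(1, 1 − 0.934 + 0.005) = min(1, 0.071) = 0.071
φ → (ψ → χ) = min(1, 1 − 0.678 + 0.071) = min(1, 0.393) = 0.393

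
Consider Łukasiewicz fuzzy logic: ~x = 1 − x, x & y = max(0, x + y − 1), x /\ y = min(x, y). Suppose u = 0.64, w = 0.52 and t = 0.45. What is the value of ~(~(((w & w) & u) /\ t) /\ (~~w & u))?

w & w = max(0, 0.52 + 0.52 − 1) = max(0, 0.04) = 0.04
(w & w) & u = max(0, 0.04 + 0.64 − 1) = max(0, -0.32) = 0.00
((w & w) & u) /\ t = min(0.00, 0.45) = 0.00
~(((w & w) & u) /\ t) = 1 − 0.00 = 1.00
~w = 1 − 0.52 = 0.48
~~w = 1 − 0.48 = 0.52
~~w & u = max(0, 0.52 + 0.64 − 1) = max(0, 0.16) = 0.16
~(((w & w) & u) /\ t) /\ (~~w & u) = min(1.00, 0.16) = 0.16
~(~(((w & w) & u) /\ t) /\ (~~w & u)) = 1 − 0.16 = 0.84

0.84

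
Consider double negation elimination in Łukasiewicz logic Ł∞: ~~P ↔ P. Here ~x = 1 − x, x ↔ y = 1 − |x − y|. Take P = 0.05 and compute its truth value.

~P = 1 − 0.05 = 0.95
~~P = 1 − 0.95 = 0.05
~~P ↔ P = 1 − |0.05 − 0.05| = 1 − 0.00 = 1.00
(As expected: always 1 in Ł∞ since negation is involutive.)

1.00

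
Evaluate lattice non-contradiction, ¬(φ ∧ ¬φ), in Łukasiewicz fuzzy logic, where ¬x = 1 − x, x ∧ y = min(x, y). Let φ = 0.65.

0.65

¬φ = 1 − 0.65 = 0.35
φ ∧ ¬φ = min(0.65, 0.35) = 0.35
¬(φ ∧ ¬φ) = 1 − 0.35 = 0.65
(The value 0.65 < 1 shows this instance is not satisfied; not a Ł∞-tautology — its value is 1 − min(a, 1−a).)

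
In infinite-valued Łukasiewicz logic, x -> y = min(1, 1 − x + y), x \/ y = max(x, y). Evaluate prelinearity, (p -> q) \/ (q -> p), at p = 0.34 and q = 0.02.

1.00

p -> q = min(1, 1 − 0.34 + 0.02) = min(1, 0.68) = 0.68
q -> p = min(1, 1 − 0.02 + 0.34) = min(1, 1.32) = 1.00
(p -> q) \/ (q -> p) = max(0.68, 1.00) = 1.00
(As expected: a Ł∞-tautology — holds in every MV-chain.)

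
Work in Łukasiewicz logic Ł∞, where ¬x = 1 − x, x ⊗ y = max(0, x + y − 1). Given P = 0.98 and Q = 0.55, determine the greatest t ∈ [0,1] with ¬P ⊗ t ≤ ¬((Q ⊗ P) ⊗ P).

1.00

¬P = 1 − 0.98 = 0.02
So the left factor is ¬P = 0.02.
Q ⊗ P = max(0, 0.55 + 0.98 − 1) = max(0, 0.53) = 0.53
(Q ⊗ P) ⊗ P = max(0, 0.53 + 0.98 − 1) = max(0, 0.51) = 0.51
¬((Q ⊗ P) ⊗ P) = 1 − 0.51 = 0.49
So the right-hand bound is ¬((Q ⊗ P) ⊗ P) = 0.49.
The residuum of the Łukasiewicz t-norm gives the supremum: min(1, 1 − 0.02 + 0.49).
1 − 0.02 + 0.49 = 1.47, so t = min(1, 1.47) = 1.00.
Check: 0.02 ⊗ 1.00 = max(0, 0.02) = 0.02 ≤ 0.49.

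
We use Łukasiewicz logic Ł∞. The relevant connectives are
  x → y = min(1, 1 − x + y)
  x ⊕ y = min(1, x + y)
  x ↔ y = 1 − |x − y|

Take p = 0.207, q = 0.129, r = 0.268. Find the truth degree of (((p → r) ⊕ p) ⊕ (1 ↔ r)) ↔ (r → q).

0.861

p → r = min(1, 1 − 0.207 + 0.268) = min(1, 1.061) = 1.000
(p → r) ⊕ p = min(1, 1.000 + 0.207) = min(1, 1.207) = 1.000
1 ↔ r = 1 − |1.000 − 0.268| = 1 − 0.732 = 0.268
((p → r) ⊕ p) ⊕ (1 ↔ r) = min(1, 1.000 + 0.268) = min(1, 1.268) = 1.000
r → q = min(1, 1 − 0.268 + 0.129) = min(1, 0.861) = 0.861
(((p → r) ⊕ p) ⊕ (1 ↔ r)) ↔ (r → q) = 1 − |1.000 − 0.861| = 1 − 0.139 = 0.861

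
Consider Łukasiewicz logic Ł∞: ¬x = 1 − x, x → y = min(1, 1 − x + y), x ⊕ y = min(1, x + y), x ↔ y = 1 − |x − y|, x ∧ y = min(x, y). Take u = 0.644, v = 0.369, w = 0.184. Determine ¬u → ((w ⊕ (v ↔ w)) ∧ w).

¬u = 1 − 0.644 = 0.356
v ↔ w = 1 − |0.369 − 0.184| = 1 − 0.185 = 0.815
w ⊕ (v ↔ w) = min(1, 0.184 + 0.815) = min(1, 0.999) = 0.999
(w ⊕ (v ↔ w)) ∧ w = min(0.999, 0.184) = 0.184
¬u → ((w ⊕ (v ↔ w)) ∧ w) = min(1, 1 − 0.356 + 0.184) = min(1, 0.828) = 0.828

0.828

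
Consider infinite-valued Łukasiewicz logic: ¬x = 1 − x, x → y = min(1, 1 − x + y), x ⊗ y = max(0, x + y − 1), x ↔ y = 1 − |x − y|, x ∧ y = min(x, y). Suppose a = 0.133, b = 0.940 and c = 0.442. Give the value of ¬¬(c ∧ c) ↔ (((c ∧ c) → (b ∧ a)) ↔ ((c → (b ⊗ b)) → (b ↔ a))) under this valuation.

0.940

c ∧ c = min(0.442, 0.442) = 0.442
¬(c ∧ c) = 1 − 0.442 = 0.558
¬¬(c ∧ c) = 1 − 0.558 = 0.442
b ∧ a = min(0.940, 0.133) = 0.133
(c ∧ c) → (b ∧ a) = min(1, 1 − 0.442 + 0.133) = min(1, 0.691) = 0.691
b ⊗ b = max(0, 0.940 + 0.940 − 1) = max(0, 0.880) = 0.880
c → (b ⊗ b) = min(1, 1 − 0.442 + 0.880) = min(1, 1.438) = 1.000
b ↔ a = 1 − |0.940 − 0.133| = 1 − 0.807 = 0.193
(c → (b ⊗ b)) → (b ↔ a) = min(1, 1 − 1.000 + 0.193) = min(1, 0.193) = 0.193
((c ∧ c) → (b ∧ a)) ↔ ((c → (b ⊗ b)) → (b ↔ a)) = 1 − |0.691 − 0.193| = 1 − 0.498 = 0.502
¬¬(c ∧ c) ↔ (((c ∧ c) → (b ∧ a)) ↔ ((c → (b ⊗ b)) → (b ↔ a))) = 1 − |0.442 − 0.502| = 1 − 0.060 = 0.940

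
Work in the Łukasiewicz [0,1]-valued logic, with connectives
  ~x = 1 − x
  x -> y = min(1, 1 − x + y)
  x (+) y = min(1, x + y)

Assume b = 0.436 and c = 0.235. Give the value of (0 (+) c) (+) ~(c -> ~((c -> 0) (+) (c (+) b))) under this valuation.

0.470

0 (+) c = min(1, 0.000 + 0.235) = min(1, 0.235) = 0.235
c -> 0 = min(1, 1 − 0.235 + 0.000) = min(1, 0.765) = 0.765
c (+) b = min(1, 0.235 + 0.436) = min(1, 0.671) = 0.671
(c -> 0) (+) (c (+) b) = min(1, 0.765 + 0.671) = min(1, 1.436) = 1.000
~((c -> 0) (+) (c (+) b)) = 1 − 1.000 = 0.000
c -> ~((c -> 0) (+) (c (+) b)) = min(1, 1 − 0.235 + 0.000) = min(1, 0.765) = 0.765
~(c -> ~((c -> 0) (+) (c (+) b))) = 1 − 0.765 = 0.235
(0 (+) c) (+) ~(c -> ~((c -> 0) (+) (c (+) b))) = min(1, 0.235 + 0.235) = min(1, 0.470) = 0.470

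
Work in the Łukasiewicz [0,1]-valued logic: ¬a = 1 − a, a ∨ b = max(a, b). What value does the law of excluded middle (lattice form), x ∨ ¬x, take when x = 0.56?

0.56

¬x = 1 − 0.56 = 0.44
x ∨ ¬x = max(0.56, 0.44) = 0.56
(The value 0.56 < 1 shows this instance is not satisfied; not a Ł∞-tautology — its value is max(a, 1−a).)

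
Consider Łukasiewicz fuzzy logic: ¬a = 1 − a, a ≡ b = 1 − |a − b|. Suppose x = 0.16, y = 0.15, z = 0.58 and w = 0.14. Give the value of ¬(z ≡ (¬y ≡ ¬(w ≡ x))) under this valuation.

¬y = 1 − 0.15 = 0.85
w ≡ x = 1 − |0.14 − 0.16| = 1 − 0.02 = 0.98
¬(w ≡ x) = 1 − 0.98 = 0.02
¬y ≡ ¬(w ≡ x) = 1 − |0.85 − 0.02| = 1 − 0.83 = 0.17
z ≡ (¬y ≡ ¬(w ≡ x)) = 1 − |0.58 − 0.17| = 1 − 0.41 = 0.59
¬(z ≡ (¬y ≡ ¬(w ≡ x))) = 1 − 0.59 = 0.41

0.41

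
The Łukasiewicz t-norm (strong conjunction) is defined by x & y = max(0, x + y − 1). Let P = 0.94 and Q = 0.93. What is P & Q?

P & Q = max(0, 0.94 + 0.93 − 1) = max(0, 0.87) = 0.87
For comparison, the Gödel (minimum) t-norm min(x, y) would give 0.93.

0.87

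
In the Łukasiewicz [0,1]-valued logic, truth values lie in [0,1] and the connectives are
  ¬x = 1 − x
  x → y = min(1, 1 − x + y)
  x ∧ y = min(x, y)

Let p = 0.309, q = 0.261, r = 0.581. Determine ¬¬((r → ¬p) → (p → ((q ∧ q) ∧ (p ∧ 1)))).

0.952

¬p = 1 − 0.309 = 0.691
r → ¬p = min(1, 1 − 0.581 + 0.691) = min(1, 1.110) = 1.000
q ∧ q = min(0.261, 0.261) = 0.261
p ∧ 1 = min(0.309, 1.000) = 0.309
(q ∧ q) ∧ (p ∧ 1) = min(0.261, 0.309) = 0.261
p → ((q ∧ q) ∧ (p ∧ 1)) = min(1, 1 − 0.309 + 0.261) = min(1, 0.952) = 0.952
(r → ¬p) → (p → ((q ∧ q) ∧ (p ∧ 1))) = min(1, 1 − 1.000 + 0.952) = min(1, 0.952) = 0.952
¬((r → ¬p) → (p → ((q ∧ q) ∧ (p ∧ 1)))) = 1 − 0.952 = 0.048
¬¬((r → ¬p) → (p → ((q ∧ q) ∧ (p ∧ 1)))) = 1 − 0.048 = 0.952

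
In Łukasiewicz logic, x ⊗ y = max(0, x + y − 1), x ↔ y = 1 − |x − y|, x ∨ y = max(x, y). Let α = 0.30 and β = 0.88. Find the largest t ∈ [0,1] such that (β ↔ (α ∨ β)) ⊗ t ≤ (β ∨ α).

0.88

α ∨ β = max(0.30, 0.88) = 0.88
β ↔ (α ∨ β) = 1 − |0.88 − 0.88| = 1 − 0.00 = 1.00
So the left factor is β ↔ (α ∨ β) = 1.00.
β ∨ α = max(0.88, 0.30) = 0.88
So the right-hand bound is β ∨ α = 0.88.
The residuum of the Łukasiewicz t-norm gives the supremum: min(1, 1 − 1.00 + 0.88).
1 − 1.00 + 0.88 = 0.88, so t = min(1, 0.88) = 0.88.
Check: 1.00 ⊗ 0.88 = max(0, 0.88) = 0.88 ≤ 0.88.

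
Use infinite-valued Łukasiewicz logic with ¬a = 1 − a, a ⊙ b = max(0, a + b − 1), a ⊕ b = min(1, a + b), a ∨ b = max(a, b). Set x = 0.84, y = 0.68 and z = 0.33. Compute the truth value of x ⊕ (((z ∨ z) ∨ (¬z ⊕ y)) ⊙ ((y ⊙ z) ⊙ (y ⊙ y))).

z ∨ z = max(0.33, 0.33) = 0.33
¬z = 1 − 0.33 = 0.67
¬z ⊕ y = min(1, 0.67 + 0.68) = min(1, 1.35) = 1.00
(z ∨ z) ∨ (¬z ⊕ y) = max(0.33, 1.00) = 1.00
y ⊙ z = max(0, 0.68 + 0.33 − 1) = max(0, 0.01) = 0.01
y ⊙ y = max(0, 0.68 + 0.68 − 1) = max(0, 0.36) = 0.36
(y ⊙ z) ⊙ (y ⊙ y) = max(0, 0.01 + 0.36 − 1) = max(0, -0.63) = 0.00
((z ∨ z) ∨ (¬z ⊕ y)) ⊙ ((y ⊙ z) ⊙ (y ⊙ y)) = max(0, 1.00 + 0.00 − 1) = max(0, 0.00) = 0.00
x ⊕ (((z ∨ z) ∨ (¬z ⊕ y)) ⊙ ((y ⊙ z) ⊙ (y ⊙ y))) = min(1, 0.84 + 0.00) = min(1, 0.84) = 0.84

0.84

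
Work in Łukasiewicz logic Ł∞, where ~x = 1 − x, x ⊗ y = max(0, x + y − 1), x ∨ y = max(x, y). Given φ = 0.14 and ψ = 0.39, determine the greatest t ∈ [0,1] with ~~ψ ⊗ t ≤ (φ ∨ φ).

~ψ = 1 − 0.39 = 0.61
~~ψ = 1 − 0.61 = 0.39
So the left factor is ~~ψ = 0.39.
φ ∨ φ = max(0.14, 0.14) = 0.14
So the right-hand bound is φ ∨ φ = 0.14.
The residuum of the Łukasiewicz t-norm gives the supremum: min(1, 1 − 0.39 + 0.14).
1 − 0.39 + 0.14 = 0.75, so t = min(1, 0.75) = 0.75.
Check: 0.39 ⊗ 0.75 = max(0, 0.14) = 0.14 ≤ 0.14.

0.75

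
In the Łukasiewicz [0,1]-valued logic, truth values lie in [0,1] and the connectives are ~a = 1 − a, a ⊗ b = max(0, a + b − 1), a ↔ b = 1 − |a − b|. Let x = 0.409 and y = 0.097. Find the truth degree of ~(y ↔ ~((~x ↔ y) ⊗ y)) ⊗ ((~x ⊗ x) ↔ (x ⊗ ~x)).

0.903

~x = 1 − 0.409 = 0.591
~x ↔ y = 1 − |0.591 − 0.097| = 1 − 0.494 = 0.506
(~x ↔ y) ⊗ y = max(0, 0.506 + 0.097 − 1) = max(0, -0.397) = 0.000
~((~x ↔ y) ⊗ y) = 1 − 0.000 = 1.000
y ↔ ~((~x ↔ y) ⊗ y) = 1 − |0.097 − 1.000| = 1 − 0.903 = 0.097
~(y ↔ ~((~x ↔ y) ⊗ y)) = 1 − 0.097 = 0.903
~x ⊗ x = max(0, 0.591 + 0.409 − 1) = max(0, 0.000) = 0.000
x ⊗ ~x = max(0, 0.409 + 0.591 − 1) = max(0, 0.000) = 0.000
(~x ⊗ x) ↔ (x ⊗ ~x) = 1 − |0.000 − 0.000| = 1 − 0.000 = 1.000
~(y ↔ ~((~x ↔ y) ⊗ y)) ⊗ ((~x ⊗ x) ↔ (x ⊗ ~x)) = max(0, 0.903 + 1.000 − 1) = max(0, 0.903) = 0.903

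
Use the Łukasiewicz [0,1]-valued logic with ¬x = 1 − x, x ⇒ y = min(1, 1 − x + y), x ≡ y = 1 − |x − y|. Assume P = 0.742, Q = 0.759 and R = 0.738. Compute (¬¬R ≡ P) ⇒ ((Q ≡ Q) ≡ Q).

¬R = 1 − 0.738 = 0.262
¬¬R = 1 − 0.262 = 0.738
¬¬R ≡ P = 1 − |0.738 − 0.742| = 1 − 0.004 = 0.996
Q ≡ Q = 1 − |0.759 − 0.759| = 1 − 0.000 = 1.000
(Q ≡ Q) ≡ Q = 1 − |1.000 − 0.759| = 1 − 0.241 = 0.759
(¬¬R ≡ P) ⇒ ((Q ≡ Q) ≡ Q) = min(1, 1 − 0.996 + 0.759) = min(1, 0.763) = 0.763

0.763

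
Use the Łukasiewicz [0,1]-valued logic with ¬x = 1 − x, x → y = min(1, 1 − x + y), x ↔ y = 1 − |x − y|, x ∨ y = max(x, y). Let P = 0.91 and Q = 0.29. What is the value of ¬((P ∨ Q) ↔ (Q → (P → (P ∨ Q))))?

P ∨ Q = max(0.91, 0.29) = 0.91
P → (P ∨ Q) = min(1, 1 − 0.91 + 0.91) = min(1, 1.00) = 1.00
Q → (P → (P ∨ Q)) = min(1, 1 − 0.29 + 1.00) = min(1, 1.71) = 1.00
(P ∨ Q) ↔ (Q → (P → (P ∨ Q))) = 1 − |0.91 − 1.00| = 1 − 0.09 = 0.91
¬((P ∨ Q) ↔ (Q → (P → (P ∨ Q)))) = 1 − 0.91 = 0.09

0.09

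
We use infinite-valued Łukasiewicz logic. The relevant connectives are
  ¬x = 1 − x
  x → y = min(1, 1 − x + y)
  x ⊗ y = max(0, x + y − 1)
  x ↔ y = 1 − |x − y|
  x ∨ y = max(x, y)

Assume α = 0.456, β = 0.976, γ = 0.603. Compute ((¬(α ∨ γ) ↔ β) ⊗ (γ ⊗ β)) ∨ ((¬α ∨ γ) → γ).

α ∨ γ = max(0.456, 0.603) = 0.603
¬(α ∨ γ) = 1 − 0.603 = 0.397
¬(α ∨ γ) ↔ β = 1 − |0.397 − 0.976| = 1 − 0.579 = 0.421
γ ⊗ β = max(0, 0.603 + 0.976 − 1) = max(0, 0.579) = 0.579
(¬(α ∨ γ) ↔ β) ⊗ (γ ⊗ β) = max(0, 0.421 + 0.579 − 1) = max(0, 0.000) = 0.000
¬α = 1 − 0.456 = 0.544
¬α ∨ γ = max(0.544, 0.603) = 0.603
(¬α ∨ γ) → γ = min(1, 1 − 0.603 + 0.603) = min(1, 1.000) = 1.000
((¬(α ∨ γ) ↔ β) ⊗ (γ ⊗ β)) ∨ ((¬α ∨ γ) → γ) = max(0.000, 1.000) = 1.000

1.000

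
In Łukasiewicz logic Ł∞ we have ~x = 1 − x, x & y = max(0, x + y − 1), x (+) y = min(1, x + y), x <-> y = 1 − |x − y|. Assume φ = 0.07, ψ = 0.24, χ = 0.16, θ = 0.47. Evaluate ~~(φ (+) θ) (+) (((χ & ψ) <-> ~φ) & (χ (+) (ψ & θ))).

φ (+) θ = min(1, 0.07 + 0.47) = min(1, 0.54) = 0.54
~(φ (+) θ) = 1 − 0.54 = 0.46
~~(φ (+) θ) = 1 − 0.46 = 0.54
χ & ψ = max(0, 0.16 + 0.24 − 1) = max(0, -0.60) = 0.00
~φ = 1 − 0.07 = 0.93
(χ & ψ) <-> ~φ = 1 − |0.00 − 0.93| = 1 − 0.93 = 0.07
ψ & θ = max(0, 0.24 + 0.47 − 1) = max(0, -0.29) = 0.00
χ (+) (ψ & θ) = min(1, 0.16 + 0.00) = min(1, 0.16) = 0.16
((χ & ψ) <-> ~φ) & (χ (+) (ψ & θ)) = max(0, 0.07 + 0.16 − 1) = max(0, -0.77) = 0.00
~~(φ (+) θ) (+) (((χ & ψ) <-> ~φ) & (χ (+) (ψ & θ))) = min(1, 0.54 + 0.00) = min(1, 0.54) = 0.54

0.54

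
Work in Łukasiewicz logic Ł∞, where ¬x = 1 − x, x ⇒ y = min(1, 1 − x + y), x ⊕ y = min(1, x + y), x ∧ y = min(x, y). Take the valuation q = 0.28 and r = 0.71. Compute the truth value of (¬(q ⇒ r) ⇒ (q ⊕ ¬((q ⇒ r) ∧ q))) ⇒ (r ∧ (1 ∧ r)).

0.71

q ⇒ r = min(1, 1 − 0.28 + 0.71) = min(1, 1.43) = 1.00
¬(q ⇒ r) = 1 − 1.00 = 0.00
(q ⇒ r) ∧ q = min(1.00, 0.28) = 0.28
¬((q ⇒ r) ∧ q) = 1 − 0.28 = 0.72
q ⊕ ¬((q ⇒ r) ∧ q) = min(1, 0.28 + 0.72) = min(1, 1.00) = 1.00
¬(q ⇒ r) ⇒ (q ⊕ ¬((q ⇒ r) ∧ q)) = min(1, 1 − 0.00 + 1.00) = min(1, 2.00) = 1.00
1 ∧ r = min(1.00, 0.71) = 0.71
r ∧ (1 ∧ r) = min(0.71, 0.71) = 0.71
(¬(q ⇒ r) ⇒ (q ⊕ ¬((q ⇒ r) ∧ q))) ⇒ (r ∧ (1 ∧ r)) = min(1, 1 − 1.00 + 0.71) = min(1, 0.71) = 0.71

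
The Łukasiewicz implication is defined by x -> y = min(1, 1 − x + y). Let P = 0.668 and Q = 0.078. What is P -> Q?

0.410

P -> Q = min(1, 1 − 0.668 + 0.078) = min(1, 0.410) = 0.410
For comparison, the Gödel implication (1 if x ≤ y else y) would give 0.078.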